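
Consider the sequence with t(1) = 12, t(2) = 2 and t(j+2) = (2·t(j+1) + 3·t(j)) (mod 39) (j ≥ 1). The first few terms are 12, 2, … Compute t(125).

19

We have t(1) = 12, t(2) = 2, t(3) = 1, t(4) = 8, t(5) = 19, t(6) = 23, t(7) = 25, t(8) = 2, t(9) = 1.
Since (t(8), t(9)) = (t(2), t(3)) = (2, 1) (two consecutive terms determine the rest), the sequence is eventually periodic: after a pre-period of length 1 it cycles with period 6.
For j ≥ 2, t(j) depends only on (j - 2) mod 6. (125 - 2) mod 6 = 3, so t(125) = t(5) = 19.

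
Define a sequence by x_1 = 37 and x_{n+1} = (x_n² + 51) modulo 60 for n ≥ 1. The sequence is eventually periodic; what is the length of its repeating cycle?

6

We have x_1 = 37,  x_2 = 40,  x_3 = 31,  x_4 = 52,  x_5 = 55,  x_6 = 16,  x_7 = 7,  x_8 = 40.
Since x_8 = x_2 = 40, the sequence is eventually periodic: after a pre-period of length 1 it cycles with period 6.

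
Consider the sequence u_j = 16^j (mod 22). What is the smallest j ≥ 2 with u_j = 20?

Computing terms: u_1 = 16; u_2 = 14; u_3 = 4; u_4 = 20; u_5 = 12; u_6 = 16.
The sequence repeats with period 5.
The value 20 first appears (with j ≥ 2) at u_4.

4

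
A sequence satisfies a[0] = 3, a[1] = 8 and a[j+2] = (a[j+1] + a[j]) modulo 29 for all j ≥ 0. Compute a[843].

19

Computing terms: a[0] = 3,  a[1] = 8,  a[2] = 11,  a[3] = 19,  a[4] = 1,  a[5] = 20,  a[6] = 21,  a[7] = 12,  a[8] = 4,  a[9] = 16,  a[10] = 20,  a[11] = 7,  a[12] = 27,  a[13] = 5,  a[14] = 3,  a[15] = 8.
The sequence repeats with period 14.
So a[843] = a[0 + ((843-0) mod 14)] = a[3] = 19.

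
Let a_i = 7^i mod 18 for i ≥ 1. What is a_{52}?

a_1 = 7,  a_2 = 13,  a_3 = 1,  a_4 = 7.
Since a_4 = a_1 = 7, the sequence is periodic with period 3.
(52 - 1) mod 3 = 0, so a_{52} = a_1 = 7.

7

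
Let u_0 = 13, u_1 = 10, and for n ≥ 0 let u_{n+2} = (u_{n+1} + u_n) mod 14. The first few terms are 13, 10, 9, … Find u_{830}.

9

Listing terms: u_0 = 13, u_1 = 10, u_2 = 9, u_3 = 5, u_4 = 0, u_5 = 5, u_6 = 5, u_7 = 10, u_8 = 1, u_9 = 11, u_{10} = 12, u_{11} = 9, u_{12} = 7, u_{13} = 2, u_{14} = 9, u_{15} = 11, u_{16} = 6, u_{17} = 3, u_{18} = 9, u_{19} = 12, u_{20} = 7, u_{21} = 5, u_{22} = 12, u_{23} = 3, u_{24} = 1, u_{25} = 4, u_{26} = 5, u_{27} = 9, u_{28} = 0, u_{29} = 9, u_{30} = 9, u_{31} = 4, u_{32} = 13, u_{33} = 3, u_{34} = 2, u_{35} = 5, u_{36} = 7, u_{37} = 12, u_{38} = 5, u_{39} = 3, u_{40} = 8, u_{41} = 11, u_{42} = 5, u_{43} = 2, u_{44} = 7, u_{45} = 9, u_{46} = 2, u_{47} = 11, u_{48} = 13, u_{49} = 10.
Since (u_{48}, u_{49}) = (u_0, u_1) = (13, 10) (two consecutive terms determine the rest), the sequence is periodic with period 48.
So u_{830} = u_{0 + ((830-0) mod 48)} = u_{14} = 9.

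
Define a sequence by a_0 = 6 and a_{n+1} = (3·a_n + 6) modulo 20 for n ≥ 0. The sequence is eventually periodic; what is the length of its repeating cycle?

4

Listing terms: a_0 = 6,  a_1 = 4,  a_2 = 18,  a_3 = 0,  a_4 = 6.
Since a_4 = a_0 = 6, the sequence is periodic with period 4.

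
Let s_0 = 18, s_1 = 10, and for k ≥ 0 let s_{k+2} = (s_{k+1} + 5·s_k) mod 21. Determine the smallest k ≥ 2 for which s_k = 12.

Listing terms: s_0 = 18; s_1 = 10; s_2 = 16; s_3 = 3; s_4 = 20; s_5 = 14; s_6 = 9; s_7 = 16; s_8 = 19; s_9 = 15; s_{10} = 5; s_{11} = 17; s_{12} = 0; s_{13} = 1; s_{14} = 1; s_{15} = 6; s_{16} = 11; s_{17} = 20; s_{18} = 12; s_{19} = 7; s_{20} = 4; s_{21} = 18; s_{22} = 17; s_{23} = 2; s_{24} = 3; s_{25} = 13; s_{26} = 7; s_{27} = 9; s_{28} = 2; s_{29} = 5; s_{30} = 15; s_{31} = 19; s_{32} = 10; s_{33} = 0; s_{34} = 8; s_{35} = 8; s_{36} = 6; s_{37} = 4; s_{38} = 13; s_{39} = 12; s_{40} = 14; s_{41} = 11; s_{42} = 18; s_{43} = 10.
The sequence repeats with period 42.
The value 12 first appears (with k ≥ 2) at s_{18}.

18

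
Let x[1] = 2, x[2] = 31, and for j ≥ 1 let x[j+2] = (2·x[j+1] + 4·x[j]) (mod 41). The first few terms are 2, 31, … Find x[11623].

12

x[1] = 2, x[2] = 31, x[3] = 29, x[4] = 18, x[5] = 29, x[6] = 7, x[7] = 7, x[8] = 1, x[9] = 30, x[10] = 23, x[11] = 2, x[12] = 14, x[13] = 36, x[14] = 5, x[15] = 31, x[16] = 0, x[17] = 1, x[18] = 2, x[19] = 8, x[20] = 24, x[21] = 39, x[22] = 10, x[23] = 12, x[24] = 23, x[25] = 12, x[26] = 34, x[27] = 34, x[28] = 40, x[29] = 11, x[30] = 18, x[31] = 39, x[32] = 27, x[33] = 5, x[34] = 36, x[35] = 10, x[36] = 0, x[37] = 40, x[38] = 39, x[39] = 33, x[40] = 17, x[41] = 2, x[42] = 31.
The sequence repeats with period 40.
So x[11623] = x[1 + ((11623-1) mod 40)] = x[23] = 12.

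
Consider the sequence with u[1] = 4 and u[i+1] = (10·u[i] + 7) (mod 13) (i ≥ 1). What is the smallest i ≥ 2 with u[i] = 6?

Listing terms: u[1] = 4; u[2] = 8; u[3] = 9; u[4] = 6; u[5] = 2; u[6] = 1; u[7] = 4.
The sequence repeats with period 6.
The value 6 first appears (with i ≥ 2) at u[4].

4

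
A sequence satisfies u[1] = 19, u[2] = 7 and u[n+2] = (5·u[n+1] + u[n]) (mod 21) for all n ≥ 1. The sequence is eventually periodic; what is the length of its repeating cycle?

Computing terms: u[1] = 19; u[2] = 7; u[3] = 12; u[4] = 4; u[5] = 11; u[6] = 17; u[7] = 12; u[8] = 14; u[9] = 19; u[10] = 4; u[11] = 18; u[12] = 10; u[13] = 5; u[14] = 14; u[15] = 12; u[16] = 11; u[17] = 4; u[18] = 10; u[19] = 12; u[20] = 7; u[21] = 5; u[22] = 11; u[23] = 18; u[24] = 17; u[25] = 19; u[26] = 7.
The sequence repeats with period 24.

24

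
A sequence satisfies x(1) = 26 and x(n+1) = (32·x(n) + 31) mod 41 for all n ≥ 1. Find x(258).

x(1) = 26,  x(2) = 2,  x(3) = 13,  x(4) = 37,  x(5) = 26.
Since x(5) = x(1) = 26, the sequence is periodic with period 4.
So x(258) = x(1 + ((258-1) mod 4)) = x(2) = 2.

2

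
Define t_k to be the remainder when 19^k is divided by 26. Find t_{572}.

3

t_1 = 19,  t_2 = 23,  t_3 = 21,  t_4 = 9,  t_5 = 15,  t_6 = 25,  t_7 = 7,  t_8 = 3,  t_9 = 5,  t_{10} = 17,  t_{11} = 11,  t_{12} = 1,  t_{13} = 19.
Since t_{13} = t_1 = 19, the sequence is periodic with period 12.
(572 - 1) mod 12 = 7, so t_{572} = t_8 = 3.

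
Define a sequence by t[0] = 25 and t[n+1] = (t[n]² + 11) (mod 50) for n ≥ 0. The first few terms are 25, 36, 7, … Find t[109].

t[0] = 25,  t[1] = 36,  t[2] = 7,  t[3] = 10,  t[4] = 11,  t[5] = 32,  t[6] = 35,  t[7] = 36.
Since t[7] = t[1] = 36, the sequence is eventually periodic: after a pre-period of length 1 it cycles with period 6.
For n ≥ 1, t[n] depends only on (n - 1) mod 6. (109 - 1) mod 6 = 0, so t[109] = t[1] = 36.

36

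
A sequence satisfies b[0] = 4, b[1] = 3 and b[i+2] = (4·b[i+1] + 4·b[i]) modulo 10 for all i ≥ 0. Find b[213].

Computing terms: b[0] = 4; b[1] = 3; b[2] = 8; b[3] = 4; b[4] = 8; b[5] = 8; b[6] = 4.
Since (b[5], b[6]) = (b[2], b[3]) = (8, 4) (two consecutive terms determine the rest), the sequence is eventually periodic: after a pre-period of length 2 it cycles with period 3.
For i ≥ 2, b[i] depends only on (i - 2) mod 3. (213 - 2) mod 3 = 1, so b[213] = b[3] = 4.

4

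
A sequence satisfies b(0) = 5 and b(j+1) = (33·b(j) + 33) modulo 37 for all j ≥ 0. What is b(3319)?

Computing terms: b(0) = 5,  b(1) = 13,  b(2) = 18,  b(3) = 35,  b(4) = 4,  b(5) = 17,  b(6) = 2,  b(7) = 25,  b(8) = 7,  b(9) = 5.
The sequence repeats with period 9.
(3319 - 0) mod 9 = 7, so b(3319) = b(7) = 25.

25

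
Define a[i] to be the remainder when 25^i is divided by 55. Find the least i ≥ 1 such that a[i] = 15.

4

Computing terms: a[0] = 1,  a[1] = 25,  a[2] = 20,  a[3] = 5,  a[4] = 15,  a[5] = 45,  a[6] = 25.
Since a[6] = a[1] = 25, the sequence is eventually periodic: after a pre-period of length 1 it cycles with period 5.
The value 15 first appears (with i ≥ 1) at a[4].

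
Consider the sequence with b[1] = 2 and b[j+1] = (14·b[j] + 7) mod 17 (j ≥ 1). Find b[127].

15

Listing terms: b[1] = 2, b[2] = 1, b[3] = 4, b[4] = 12, b[5] = 5, b[6] = 9, b[7] = 14, b[8] = 16, b[9] = 10, b[10] = 11, b[11] = 8, b[12] = 0, b[13] = 7, b[14] = 3, b[15] = 15, b[16] = 13, b[17] = 2.
Since b[17] = b[1] = 2, the sequence is periodic with period 16.
So b[127] = b[1 + ((127-1) mod 16)] = b[15] = 15.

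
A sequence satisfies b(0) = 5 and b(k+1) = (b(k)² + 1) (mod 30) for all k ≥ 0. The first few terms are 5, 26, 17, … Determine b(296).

17

We have b(0) = 5,  b(1) = 26,  b(2) = 17,  b(3) = 20,  b(4) = 11,  b(5) = 2,  b(6) = 5.
The sequence repeats with period 6.
So b(296) = b(0 + ((296-0) mod 6)) = b(2) = 17.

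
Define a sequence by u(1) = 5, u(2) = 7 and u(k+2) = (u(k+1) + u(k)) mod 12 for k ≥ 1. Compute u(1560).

2

We have u(1) = 5,  u(2) = 7,  u(3) = 0,  u(4) = 7,  u(5) = 7,  u(6) = 2,  u(7) = 9,  u(8) = 11,  u(9) = 8,  u(10) = 7,  u(11) = 3,  u(12) = 10,  u(13) = 1,  u(14) = 11,  u(15) = 0,  u(16) = 11,  u(17) = 11,  u(18) = 10,  u(19) = 9,  u(20) = 7,  u(21) = 4,  u(22) = 11,  u(23) = 3,  u(24) = 2,  u(25) = 5,  u(26) = 7.
Since (u(25), u(26)) = (u(1), u(2)) = (5, 7) (two consecutive terms determine the rest), the sequence is periodic with period 24.
So u(1560) = u(1 + ((1560-1) mod 24)) = u(24) = 2.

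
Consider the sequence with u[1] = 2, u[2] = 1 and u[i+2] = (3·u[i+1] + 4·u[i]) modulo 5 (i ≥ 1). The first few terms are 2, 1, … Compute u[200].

We have u[1] = 2, u[2] = 1, u[3] = 1, u[4] = 2, u[5] = 0, u[6] = 3, u[7] = 4, u[8] = 4, u[9] = 3, u[10] = 0, u[11] = 2, u[12] = 1.
The sequence repeats with period 10.
(200 - 1) mod 10 = 9, so u[200] = u[10] = 0.

0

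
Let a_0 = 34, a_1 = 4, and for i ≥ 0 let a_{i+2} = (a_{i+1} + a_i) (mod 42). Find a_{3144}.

22

a_0 = 34; a_1 = 4; a_2 = 38; a_3 = 0; a_4 = 38; a_5 = 38; a_6 = 34; a_7 = 30; a_8 = 22; a_9 = 10; a_{10} = 32; a_{11} = 0; a_{12} = 32; a_{13} = 32; a_{14} = 22; a_{15} = 12; a_{16} = 34; a_{17} = 4.
The sequence repeats with period 16.
(3144 - 0) mod 16 = 8, so a_{3144} = a_8 = 22.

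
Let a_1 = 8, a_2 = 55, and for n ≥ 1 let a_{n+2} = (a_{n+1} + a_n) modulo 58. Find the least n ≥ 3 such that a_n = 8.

a_1 = 8, a_2 = 55, a_3 = 5, a_4 = 2, a_5 = 7, a_6 = 9, a_7 = 16, a_8 = 25, a_9 = 41, a_{10} = 8, a_{11} = 49, a_{12} = 57, a_{13} = 48, a_{14} = 47, a_{15} = 37, a_{16} = 26, a_{17} = 5, a_{18} = 31, a_{19} = 36, a_{20} = 9, a_{21} = 45, a_{22} = 54, a_{23} = 41, a_{24} = 37, a_{25} = 20, a_{26} = 57, a_{27} = 19, a_{28} = 18, a_{29} = 37, a_{30} = 55, a_{31} = 34, a_{32} = 31, a_{33} = 7, a_{34} = 38, a_{35} = 45, a_{36} = 25, a_{37} = 12, a_{38} = 37, a_{39} = 49, a_{40} = 28, a_{41} = 19, a_{42} = 47, a_{43} = 8, a_{44} = 55.
The sequence repeats with period 42.
The value 8 first appears (with n ≥ 3) at a_{10}.

10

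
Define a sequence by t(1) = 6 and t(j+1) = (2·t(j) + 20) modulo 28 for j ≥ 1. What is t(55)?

20

t(1) = 6, t(2) = 4, t(3) = 0, t(4) = 20, t(5) = 4.
Since t(5) = t(2) = 4, the sequence is eventually periodic: after a pre-period of length 1 it cycles with period 3.
For j ≥ 2, t(j) depends only on (j - 2) mod 3. (55 - 2) mod 3 = 2, so t(55) = t(4) = 20.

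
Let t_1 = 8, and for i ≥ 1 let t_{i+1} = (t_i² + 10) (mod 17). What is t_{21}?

12

t_1 = 8, t_2 = 6, t_3 = 12, t_4 = 1, t_5 = 11, t_6 = 12.
Since t_6 = t_3 = 12, the sequence is eventually periodic: after a pre-period of length 2 it cycles with period 3.
For i ≥ 3, t_i depends only on (i - 3) mod 3. (21 - 3) mod 3 = 0, so t_{21} = t_3 = 12.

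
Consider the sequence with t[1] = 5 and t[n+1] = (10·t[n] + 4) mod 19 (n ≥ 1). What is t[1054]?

11

Listing terms: t[1] = 5,  t[2] = 16,  t[3] = 12,  t[4] = 10,  t[5] = 9,  t[6] = 18,  t[7] = 13,  t[8] = 1,  t[9] = 14,  t[10] = 11,  t[11] = 0,  t[12] = 4,  t[13] = 6,  t[14] = 7,  t[15] = 17,  t[16] = 3,  t[17] = 15,  t[18] = 2,  t[19] = 5.
Since t[19] = t[1] = 5, the sequence is periodic with period 18.
So t[1054] = t[1 + ((1054-1) mod 18)] = t[10] = 11.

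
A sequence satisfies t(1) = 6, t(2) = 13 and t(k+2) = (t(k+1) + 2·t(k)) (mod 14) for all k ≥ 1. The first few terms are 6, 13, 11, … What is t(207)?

We have t(1) = 6,  t(2) = 13,  t(3) = 11,  t(4) = 9,  t(5) = 3,  t(6) = 7,  t(7) = 13,  t(8) = 13,  t(9) = 11.
Since (t(8), t(9)) = (t(2), t(3)) = (13, 11) (two consecutive terms determine the rest), the sequence is eventually periodic: after a pre-period of length 1 it cycles with period 6.
For k ≥ 2, t(k) depends only on (k - 2) mod 6. (207 - 2) mod 6 = 1, so t(207) = t(3) = 11.

11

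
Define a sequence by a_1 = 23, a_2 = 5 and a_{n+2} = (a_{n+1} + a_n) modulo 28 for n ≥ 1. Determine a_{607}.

27

Listing terms: a_1 = 23,  a_2 = 5,  a_3 = 0,  a_4 = 5,  a_5 = 5,  a_6 = 10,  a_7 = 15,  a_8 = 25,  a_9 = 12,  a_{10} = 9,  a_{11} = 21,  a_{12} = 2,  a_{13} = 23,  a_{14} = 25,  a_{15} = 20,  a_{16} = 17,  a_{17} = 9,  a_{18} = 26,  a_{19} = 7,  a_{20} = 5,  a_{21} = 12,  a_{22} = 17,  a_{23} = 1,  a_{24} = 18,  a_{25} = 19,  a_{26} = 9,  a_{27} = 0,  a_{28} = 9,  a_{29} = 9,  a_{30} = 18,  a_{31} = 27,  a_{32} = 17,  a_{33} = 16,  a_{34} = 5,  a_{35} = 21,  a_{36} = 26,  a_{37} = 19,  a_{38} = 17,  a_{39} = 8,  a_{40} = 25,  a_{41} = 5,  a_{42} = 2,  a_{43} = 7,  a_{44} = 9,  a_{45} = 16,  a_{46} = 25,  a_{47} = 13,  a_{48} = 10,  a_{49} = 23,  a_{50} = 5.
The sequence repeats with period 48.
(607 - 1) mod 48 = 30, so a_{607} = a_{31} = 27.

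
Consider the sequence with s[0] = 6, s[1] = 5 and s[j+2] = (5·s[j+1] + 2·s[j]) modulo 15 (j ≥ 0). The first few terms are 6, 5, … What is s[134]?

13

Listing terms: s[0] = 6,  s[1] = 5,  s[2] = 7,  s[3] = 0,  s[4] = 14,  s[5] = 10,  s[6] = 3,  s[7] = 5,  s[8] = 1,  s[9] = 0,  s[10] = 2,  s[11] = 10,  s[12] = 9,  s[13] = 5,  s[14] = 13,  s[15] = 0,  s[16] = 11,  s[17] = 10,  s[18] = 12,  s[19] = 5,  s[20] = 4,  s[21] = 0,  s[22] = 8,  s[23] = 10,  s[24] = 6,  s[25] = 5.
The sequence repeats with period 24.
(134 - 0) mod 24 = 14, so s[134] = s[14] = 13.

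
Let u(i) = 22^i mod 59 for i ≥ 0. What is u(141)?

25

Listing terms: u(0) = 1; u(1) = 22; u(2) = 12; u(3) = 28; u(4) = 26; u(5) = 41; u(6) = 17; u(7) = 20; u(8) = 27; u(9) = 4; u(10) = 29; u(11) = 48; u(12) = 53; u(13) = 45; u(14) = 46; u(15) = 9; u(16) = 21; u(17) = 49; u(18) = 16; u(19) = 57; u(20) = 15; u(21) = 35; u(22) = 3; u(23) = 7; u(24) = 36; u(25) = 25; u(26) = 19; u(27) = 5; u(28) = 51; u(29) = 1.
Since u(29) = u(0) = 1, the sequence is periodic with period 29.
(141 - 0) mod 29 = 25, so u(141) = u(25) = 25.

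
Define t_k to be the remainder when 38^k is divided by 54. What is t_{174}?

46

Listing terms: t_0 = 1, t_1 = 38, t_2 = 40, t_3 = 8, t_4 = 34, t_5 = 50, t_6 = 10, t_7 = 2, t_8 = 22, t_9 = 26, t_{10} = 16, t_{11} = 14, t_{12} = 46, t_{13} = 20, t_{14} = 4, t_{15} = 44, t_{16} = 52, t_{17} = 32, t_{18} = 28, t_{19} = 38.
Since t_{19} = t_1 = 38, the sequence is eventually periodic: after a pre-period of length 1 it cycles with period 18.
For k ≥ 1, t_k depends only on (k - 1) mod 18. (174 - 1) mod 18 = 11, so t_{174} = t_{12} = 46.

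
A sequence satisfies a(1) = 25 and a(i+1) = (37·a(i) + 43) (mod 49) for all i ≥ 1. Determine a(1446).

Listing terms: a(1) = 25,  a(2) = 37,  a(3) = 40,  a(4) = 4,  a(5) = 44,  a(6) = 5,  a(7) = 32,  a(8) = 2,  a(9) = 19,  a(10) = 11,  a(11) = 9,  a(12) = 33,  a(13) = 39,  a(14) = 16,  a(15) = 47,  a(16) = 18,  a(17) = 23,  a(18) = 12,  a(19) = 46,  a(20) = 30,  a(21) = 26,  a(22) = 25.
The sequence repeats with period 21.
So a(1446) = a(1 + ((1446-1) mod 21)) = a(18) = 12.

12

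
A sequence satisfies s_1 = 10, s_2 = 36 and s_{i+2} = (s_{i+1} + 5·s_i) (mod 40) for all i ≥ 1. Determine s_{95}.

16

Computing terms: s_1 = 10,  s_2 = 36,  s_3 = 6,  s_4 = 26,  s_5 = 16,  s_6 = 26,  s_7 = 26,  s_8 = 36,  s_9 = 6.
Since (s_8, s_9) = (s_2, s_3) = (36, 6) (two consecutive terms determine the rest), the sequence is eventually periodic: after a pre-period of length 1 it cycles with period 6.
For i ≥ 2, s_i depends only on (i - 2) mod 6. (95 - 2) mod 6 = 3, so s_{95} = s_5 = 16.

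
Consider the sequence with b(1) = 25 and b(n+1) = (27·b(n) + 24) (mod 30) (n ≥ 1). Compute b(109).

Listing terms: b(1) = 25; b(2) = 9; b(3) = 27; b(4) = 3; b(5) = 15; b(6) = 9.
Since b(6) = b(2) = 9, the sequence is eventually periodic: after a pre-period of length 1 it cycles with period 4.
For n ≥ 2, b(n) depends only on (n - 2) mod 4. (109 - 2) mod 4 = 3, so b(109) = b(5) = 15.

15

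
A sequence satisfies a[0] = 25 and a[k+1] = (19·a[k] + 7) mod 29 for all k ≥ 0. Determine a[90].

12

Listing terms: a[0] = 25,  a[1] = 18,  a[2] = 1,  a[3] = 26,  a[4] = 8,  a[5] = 14,  a[6] = 12,  a[7] = 3,  a[8] = 6,  a[9] = 5,  a[10] = 15,  a[11] = 2,  a[12] = 16,  a[13] = 21,  a[14] = 0,  a[15] = 7,  a[16] = 24,  a[17] = 28,  a[18] = 17,  a[19] = 11,  a[20] = 13,  a[21] = 22,  a[22] = 19,  a[23] = 20,  a[24] = 10,  a[25] = 23,  a[26] = 9,  a[27] = 4,  a[28] = 25.
The sequence repeats with period 28.
So a[90] = a[0 + ((90-0) mod 28)] = a[6] = 12.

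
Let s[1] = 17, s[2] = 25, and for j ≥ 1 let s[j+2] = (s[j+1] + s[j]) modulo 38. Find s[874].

29

s[1] = 17,  s[2] = 25,  s[3] = 4,  s[4] = 29,  s[5] = 33,  s[6] = 24,  s[7] = 19,  s[8] = 5,  s[9] = 24,  s[10] = 29,  s[11] = 15,  s[12] = 6,  s[13] = 21,  s[14] = 27,  s[15] = 10,  s[16] = 37,  s[17] = 9,  s[18] = 8,  s[19] = 17,  s[20] = 25.
The sequence repeats with period 18.
(874 - 1) mod 18 = 9, so s[874] = s[10] = 29.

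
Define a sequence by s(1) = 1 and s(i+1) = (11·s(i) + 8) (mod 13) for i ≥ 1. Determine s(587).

Computing terms: s(1) = 1,  s(2) = 6,  s(3) = 9,  s(4) = 3,  s(5) = 2,  s(6) = 4,  s(7) = 0,  s(8) = 8,  s(9) = 5,  s(10) = 11,  s(11) = 12,  s(12) = 10,  s(13) = 1.
The sequence repeats with period 12.
So s(587) = s(1 + ((587-1) mod 12)) = s(11) = 12.

12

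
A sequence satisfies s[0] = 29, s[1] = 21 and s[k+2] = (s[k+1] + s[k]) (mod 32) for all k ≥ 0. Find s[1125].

Computing terms: s[0] = 29; s[1] = 21; s[2] = 18; s[3] = 7; s[4] = 25; s[5] = 0; s[6] = 25; s[7] = 25; s[8] = 18; s[9] = 11; s[10] = 29; s[11] = 8; s[12] = 5; s[13] = 13; s[14] = 18; s[15] = 31; s[16] = 17; s[17] = 16; s[18] = 1; s[19] = 17; s[20] = 18; s[21] = 3; s[22] = 21; s[23] = 24; s[24] = 13; s[25] = 5; s[26] = 18; s[27] = 23; s[28] = 9; s[29] = 0; s[30] = 9; s[31] = 9; s[32] = 18; s[33] = 27; s[34] = 13; s[35] = 8; s[36] = 21; s[37] = 29; s[38] = 18; s[39] = 15; s[40] = 1; s[41] = 16; s[42] = 17; s[43] = 1; s[44] = 18; s[45] = 19; s[46] = 5; s[47] = 24; s[48] = 29; s[49] = 21.
The sequence repeats with period 48.
So s[1125] = s[0 + ((1125-0) mod 48)] = s[21] = 3.

3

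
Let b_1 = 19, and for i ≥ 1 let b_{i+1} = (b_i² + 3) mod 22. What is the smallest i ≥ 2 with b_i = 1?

5

Listing terms: b_1 = 19, b_2 = 12, b_3 = 15, b_4 = 8, b_5 = 1, b_6 = 4, b_7 = 19.
Since b_7 = b_1 = 19, the sequence is periodic with period 6.
The value 1 first appears (with i ≥ 2) at b_5.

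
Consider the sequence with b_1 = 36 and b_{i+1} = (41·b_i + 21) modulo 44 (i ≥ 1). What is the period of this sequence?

20

Listing terms: b_1 = 36, b_2 = 1, b_3 = 18, b_4 = 11, b_5 = 32, b_6 = 13, b_7 = 26, b_8 = 31, b_9 = 16, b_{10} = 17, b_{11} = 14, b_{12} = 23, b_{13} = 40, b_{14} = 33, b_{15} = 10, b_{16} = 35, b_{17} = 4, b_{18} = 9, b_{19} = 38, b_{20} = 39, b_{21} = 36.
Since b_{21} = b_1 = 36, the sequence is periodic with period 20.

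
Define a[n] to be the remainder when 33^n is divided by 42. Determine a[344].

39

a[1] = 33, a[2] = 39, a[3] = 27, a[4] = 9, a[5] = 3, a[6] = 15, a[7] = 33.
Since a[7] = a[1] = 33, the sequence is periodic with period 6.
So a[344] = a[1 + ((344-1) mod 6)] = a[2] = 39.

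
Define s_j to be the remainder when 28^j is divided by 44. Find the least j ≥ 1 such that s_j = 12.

10

Listing terms: s_0 = 1; s_1 = 28; s_2 = 36; s_3 = 40; s_4 = 20; s_5 = 32; s_6 = 16; s_7 = 8; s_8 = 4; s_9 = 24; s_{10} = 12; s_{11} = 28.
Since s_{11} = s_1 = 28, the sequence is eventually periodic: after a pre-period of length 1 it cycles with period 10.
The value 12 first appears (with j ≥ 1) at s_{10}.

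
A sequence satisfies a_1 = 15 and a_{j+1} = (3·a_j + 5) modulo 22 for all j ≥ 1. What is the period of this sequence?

Computing terms: a_1 = 15, a_2 = 6, a_3 = 1, a_4 = 8, a_5 = 7, a_6 = 4, a_7 = 17, a_8 = 12, a_9 = 19, a_{10} = 18, a_{11} = 15.
The sequence repeats with period 10.

10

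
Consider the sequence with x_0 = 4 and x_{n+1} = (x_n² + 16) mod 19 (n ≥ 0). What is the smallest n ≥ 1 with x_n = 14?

2

Listing terms: x_0 = 4; x_1 = 13; x_2 = 14; x_3 = 3; x_4 = 6; x_5 = 14.
Since x_5 = x_2 = 14, the sequence is eventually periodic: after a pre-period of length 2 it cycles with period 3.
The value 14 first appears (with n ≥ 1) at x_2.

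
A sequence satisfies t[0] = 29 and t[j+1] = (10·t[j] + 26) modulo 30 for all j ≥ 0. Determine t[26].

6

Computing terms: t[0] = 29; t[1] = 16; t[2] = 6; t[3] = 26; t[4] = 16.
Since t[4] = t[1] = 16, the sequence is eventually periodic: after a pre-period of length 1 it cycles with period 3.
For j ≥ 1, t[j] depends only on (j - 1) mod 3. (26 - 1) mod 3 = 1, so t[26] = t[2] = 6.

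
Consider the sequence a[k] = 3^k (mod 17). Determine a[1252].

Computing terms: a[0] = 1,  a[1] = 3,  a[2] = 9,  a[3] = 10,  a[4] = 13,  a[5] = 5,  a[6] = 15,  a[7] = 11,  a[8] = 16,  a[9] = 14,  a[10] = 8,  a[11] = 7,  a[12] = 4,  a[13] = 12,  a[14] = 2,  a[15] = 6,  a[16] = 1.
The sequence repeats with period 16.
(1252 - 0) mod 16 = 4, so a[1252] = a[4] = 13.

13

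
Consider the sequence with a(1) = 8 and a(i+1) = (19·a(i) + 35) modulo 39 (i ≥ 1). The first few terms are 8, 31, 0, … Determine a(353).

37

We have a(1) = 8; a(2) = 31; a(3) = 0; a(4) = 35; a(5) = 37; a(6) = 36; a(7) = 17; a(8) = 7; a(9) = 12; a(10) = 29; a(11) = 1; a(12) = 15; a(13) = 8.
The sequence repeats with period 12.
So a(353) = a(1 + ((353-1) mod 12)) = a(5) = 37.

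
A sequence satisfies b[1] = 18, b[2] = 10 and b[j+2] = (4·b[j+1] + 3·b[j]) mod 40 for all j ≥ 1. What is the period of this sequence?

We have b[1] = 18; b[2] = 10; b[3] = 14; b[4] = 6; b[5] = 26; b[6] = 2; b[7] = 6; b[8] = 30; b[9] = 18; b[10] = 2; b[11] = 22; b[12] = 14; b[13] = 2; b[14] = 10; b[15] = 6; b[16] = 14; b[17] = 34; b[18] = 18; b[19] = 14; b[20] = 30; b[21] = 2; b[22] = 18; b[23] = 38; b[24] = 6; b[25] = 18; b[26] = 10.
Since (b[25], b[26]) = (b[1], b[2]) = (18, 10) (two consecutive terms determine the rest), the sequence is periodic with period 24.

24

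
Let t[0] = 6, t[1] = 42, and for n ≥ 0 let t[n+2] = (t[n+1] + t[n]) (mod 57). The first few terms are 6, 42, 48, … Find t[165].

33

t[0] = 6; t[1] = 42; t[2] = 48; t[3] = 33; t[4] = 24; t[5] = 0; t[6] = 24; t[7] = 24; t[8] = 48; t[9] = 15; t[10] = 6; t[11] = 21; t[12] = 27; t[13] = 48; t[14] = 18; t[15] = 9; t[16] = 27; t[17] = 36; t[18] = 6; t[19] = 42.
The sequence repeats with period 18.
So t[165] = t[0 + ((165-0) mod 18)] = t[3] = 33.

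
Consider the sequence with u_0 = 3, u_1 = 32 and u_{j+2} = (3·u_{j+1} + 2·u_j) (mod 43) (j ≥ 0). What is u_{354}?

24

Listing terms: u_0 = 3,  u_1 = 32,  u_2 = 16,  u_3 = 26,  u_4 = 24,  u_5 = 38,  u_6 = 33,  u_7 = 3,  u_8 = 32.
The sequence repeats with period 7.
So u_{354} = u_{0 + ((354-0) mod 7)} = u_4 = 24.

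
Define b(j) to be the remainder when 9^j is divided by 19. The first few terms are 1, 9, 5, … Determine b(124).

4

Listing terms: b(0) = 1, b(1) = 9, b(2) = 5, b(3) = 7, b(4) = 6, b(5) = 16, b(6) = 11, b(7) = 4, b(8) = 17, b(9) = 1.
Since b(9) = b(0) = 1, the sequence is periodic with period 9.
(124 - 0) mod 9 = 7, so b(124) = b(7) = 4.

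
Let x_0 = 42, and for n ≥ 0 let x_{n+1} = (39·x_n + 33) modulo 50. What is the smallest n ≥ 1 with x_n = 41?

7

We have x_0 = 42, x_1 = 21, x_2 = 2, x_3 = 11, x_4 = 12, x_5 = 1, x_6 = 22, x_7 = 41, x_8 = 32, x_9 = 31, x_{10} = 42.
The sequence repeats with period 10.
The value 41 first appears (with n ≥ 1) at x_7.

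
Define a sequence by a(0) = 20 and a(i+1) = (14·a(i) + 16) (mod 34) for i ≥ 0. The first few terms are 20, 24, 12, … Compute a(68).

Computing terms: a(0) = 20,  a(1) = 24,  a(2) = 12,  a(3) = 14,  a(4) = 8,  a(5) = 26,  a(6) = 6,  a(7) = 32,  a(8) = 22,  a(9) = 18,  a(10) = 30,  a(11) = 28,  a(12) = 0,  a(13) = 16,  a(14) = 2,  a(15) = 10,  a(16) = 20.
The sequence repeats with period 16.
So a(68) = a(0 + ((68-0) mod 16)) = a(4) = 8.

8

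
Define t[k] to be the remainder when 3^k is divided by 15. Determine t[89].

Listing terms: t[1] = 3, t[2] = 9, t[3] = 12, t[4] = 6, t[5] = 3.
Since t[5] = t[1] = 3, the sequence is periodic with period 4.
(89 - 1) mod 4 = 0, so t[89] = t[1] = 3.

3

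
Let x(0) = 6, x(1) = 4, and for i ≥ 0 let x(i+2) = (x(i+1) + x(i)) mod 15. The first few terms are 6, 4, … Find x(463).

Listing terms: x(0) = 6, x(1) = 4, x(2) = 10, x(3) = 14, x(4) = 9, x(5) = 8, x(6) = 2, x(7) = 10, x(8) = 12, x(9) = 7, x(10) = 4, x(11) = 11, x(12) = 0, x(13) = 11, x(14) = 11, x(15) = 7, x(16) = 3, x(17) = 10, x(18) = 13, x(19) = 8, x(20) = 6, x(21) = 14, x(22) = 5, x(23) = 4, x(24) = 9, x(25) = 13, x(26) = 7, x(27) = 5, x(28) = 12, x(29) = 2, x(30) = 14, x(31) = 1, x(32) = 0, x(33) = 1, x(34) = 1, x(35) = 2, x(36) = 3, x(37) = 5, x(38) = 8, x(39) = 13, x(40) = 6, x(41) = 4.
Since (x(40), x(41)) = (x(0), x(1)) = (6, 4) (two consecutive terms determine the rest), the sequence is periodic with period 40.
(463 - 0) mod 40 = 23, so x(463) = x(23) = 4.

4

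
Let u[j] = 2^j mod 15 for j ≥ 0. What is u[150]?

Computing terms: u[0] = 1; u[1] = 2; u[2] = 4; u[3] = 8; u[4] = 1.
The sequence repeats with period 4.
(150 - 0) mod 4 = 2, so u[150] = u[2] = 4.

4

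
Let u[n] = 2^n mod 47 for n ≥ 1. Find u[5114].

Computing terms: u[1] = 2,  u[2] = 4,  u[3] = 8,  u[4] = 16,  u[5] = 32,  u[6] = 17,  u[7] = 34,  u[8] = 21,  u[9] = 42,  u[10] = 37,  u[11] = 27,  u[12] = 7,  u[13] = 14,  u[14] = 28,  u[15] = 9,  u[16] = 18,  u[17] = 36,  u[18] = 25,  u[19] = 3,  u[20] = 6,  u[21] = 12,  u[22] = 24,  u[23] = 1,  u[24] = 2.
Since u[24] = u[1] = 2, the sequence is periodic with period 23.
So u[5114] = u[1 + ((5114-1) mod 23)] = u[8] = 21.

21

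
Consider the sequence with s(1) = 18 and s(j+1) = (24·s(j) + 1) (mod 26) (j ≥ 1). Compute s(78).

Listing terms: s(1) = 18; s(2) = 17; s(3) = 19; s(4) = 15; s(5) = 23; s(6) = 7; s(7) = 13; s(8) = 1; s(9) = 25; s(10) = 3; s(11) = 21; s(12) = 11; s(13) = 5; s(14) = 17.
Since s(14) = s(2) = 17, the sequence is eventually periodic: after a pre-period of length 1 it cycles with period 12.
For j ≥ 2, s(j) depends only on (j - 2) mod 12. (78 - 2) mod 12 = 4, so s(78) = s(6) = 7.

7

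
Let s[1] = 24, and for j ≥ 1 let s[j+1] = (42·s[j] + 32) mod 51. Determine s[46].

17

s[1] = 24, s[2] = 20, s[3] = 5, s[4] = 38, s[5] = 47, s[6] = 17, s[7] = 32, s[8] = 50, s[9] = 41, s[10] = 20.
Since s[10] = s[2] = 20, the sequence is eventually periodic: after a pre-period of length 1 it cycles with period 8.
For j ≥ 2, s[j] depends only on (j - 2) mod 8. (46 - 2) mod 8 = 4, so s[46] = s[6] = 17.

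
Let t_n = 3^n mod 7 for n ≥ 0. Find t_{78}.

We have t_0 = 1,  t_1 = 3,  t_2 = 2,  t_3 = 6,  t_4 = 4,  t_5 = 5,  t_6 = 1.
Since t_6 = t_0 = 1, the sequence is periodic with period 6.
So t_{78} = t_{0 + ((78-0) mod 6)} = t_0 = 1.

1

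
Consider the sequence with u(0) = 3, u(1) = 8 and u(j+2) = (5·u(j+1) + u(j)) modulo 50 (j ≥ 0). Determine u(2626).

48

We have u(0) = 3; u(1) = 8; u(2) = 43; u(3) = 23; u(4) = 8; u(5) = 13; u(6) = 23; u(7) = 28; u(8) = 13; u(9) = 43; u(10) = 28; u(11) = 33; u(12) = 43; u(13) = 48; u(14) = 33; u(15) = 13; u(16) = 48; u(17) = 3; u(18) = 13; u(19) = 18; u(20) = 3; u(21) = 33; u(22) = 18; u(23) = 23; u(24) = 33; u(25) = 38; u(26) = 23; u(27) = 3; u(28) = 38; u(29) = 43; u(30) = 3; u(31) = 8.
Since (u(30), u(31)) = (u(0), u(1)) = (3, 8) (two consecutive terms determine the rest), the sequence is periodic with period 30.
(2626 - 0) mod 30 = 16, so u(2626) = u(16) = 48.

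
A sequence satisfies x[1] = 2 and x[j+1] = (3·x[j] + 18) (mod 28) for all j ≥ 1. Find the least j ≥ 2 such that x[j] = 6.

We have x[1] = 2, x[2] = 24, x[3] = 6, x[4] = 8, x[5] = 14, x[6] = 4, x[7] = 2.
The sequence repeats with period 6.
The value 6 first appears (with j ≥ 2) at x[3].

3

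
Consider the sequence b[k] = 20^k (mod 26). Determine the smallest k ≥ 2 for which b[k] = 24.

Computing terms: b[1] = 20; b[2] = 10; b[3] = 18; b[4] = 22; b[5] = 24; b[6] = 12; b[7] = 6; b[8] = 16; b[9] = 8; b[10] = 4; b[11] = 2; b[12] = 14; b[13] = 20.
Since b[13] = b[1] = 20, the sequence is periodic with period 12.
The value 24 first appears (with k ≥ 2) at b[5].

5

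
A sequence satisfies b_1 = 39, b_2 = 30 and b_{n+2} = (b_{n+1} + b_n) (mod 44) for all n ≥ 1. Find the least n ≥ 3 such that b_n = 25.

3

b_1 = 39; b_2 = 30; b_3 = 25; b_4 = 11; b_5 = 36; b_6 = 3; b_7 = 39; b_8 = 42; b_9 = 37; b_{10} = 35; b_{11} = 28; b_{12} = 19; b_{13} = 3; b_{14} = 22; b_{15} = 25; b_{16} = 3; b_{17} = 28; b_{18} = 31; b_{19} = 15; b_{20} = 2; b_{21} = 17; b_{22} = 19; b_{23} = 36; b_{24} = 11; b_{25} = 3; b_{26} = 14; b_{27} = 17; b_{28} = 31; b_{29} = 4; b_{30} = 35; b_{31} = 39; b_{32} = 30.
Since (b_{31}, b_{32}) = (b_1, b_2) = (39, 30) (two consecutive terms determine the rest), the sequence is periodic with period 30.
The value 25 first appears (with n ≥ 3) at b_3.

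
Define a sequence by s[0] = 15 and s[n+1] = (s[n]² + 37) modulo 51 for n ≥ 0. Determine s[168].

2

We have s[0] = 15; s[1] = 7; s[2] = 35; s[3] = 38; s[4] = 2; s[5] = 41; s[6] = 35.
Since s[6] = s[2] = 35, the sequence is eventually periodic: after a pre-period of length 2 it cycles with period 4.
For n ≥ 2, s[n] depends only on (n - 2) mod 4. (168 - 2) mod 4 = 2, so s[168] = s[4] = 2.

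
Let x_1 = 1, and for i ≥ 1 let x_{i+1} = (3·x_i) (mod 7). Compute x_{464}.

3

x_1 = 1; x_2 = 3; x_3 = 2; x_4 = 6; x_5 = 4; x_6 = 5; x_7 = 1.
The sequence repeats with period 6.
So x_{464} = x_{1 + ((464-1) mod 6)} = x_2 = 3.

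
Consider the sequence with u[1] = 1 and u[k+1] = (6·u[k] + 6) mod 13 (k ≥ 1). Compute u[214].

2

Listing terms: u[1] = 1; u[2] = 12; u[3] = 0; u[4] = 6; u[5] = 3; u[6] = 11; u[7] = 7; u[8] = 9; u[9] = 8; u[10] = 2; u[11] = 5; u[12] = 10; u[13] = 1.
Since u[13] = u[1] = 1, the sequence is periodic with period 12.
(214 - 1) mod 12 = 9, so u[214] = u[10] = 2.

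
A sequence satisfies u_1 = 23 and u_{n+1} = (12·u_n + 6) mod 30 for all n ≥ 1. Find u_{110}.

u_1 = 23,  u_2 = 12,  u_3 = 0,  u_4 = 6,  u_5 = 18,  u_6 = 12.
Since u_6 = u_2 = 12, the sequence is eventually periodic: after a pre-period of length 1 it cycles with period 4.
For n ≥ 2, u_n depends only on (n - 2) mod 4. (110 - 2) mod 4 = 0, so u_{110} = u_2 = 12.

12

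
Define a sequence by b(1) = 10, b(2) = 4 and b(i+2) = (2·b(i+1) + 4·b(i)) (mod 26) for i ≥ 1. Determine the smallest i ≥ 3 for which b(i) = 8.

We have b(1) = 10,  b(2) = 4,  b(3) = 22,  b(4) = 8,  b(5) = 0,  b(6) = 6,  b(7) = 12,  b(8) = 22,  b(9) = 14,  b(10) = 12,  b(11) = 2,  b(12) = 0,  b(13) = 8,  b(14) = 16,  b(15) = 12,  b(16) = 10,  b(17) = 16,  b(18) = 20,  b(19) = 0,  b(20) = 2,  b(21) = 4,  b(22) = 16,  b(23) = 22,  b(24) = 4,  b(25) = 18,  b(26) = 0,  b(27) = 20,  b(28) = 14,  b(29) = 4,  b(30) = 12,  b(31) = 14,  b(32) = 24,  b(33) = 0,  b(34) = 18,  b(35) = 10,  b(36) = 14,  b(37) = 16,  b(38) = 10,  b(39) = 6,  b(40) = 0,  b(41) = 24,  b(42) = 22,  b(43) = 10,  b(44) = 4.
Since (b(43), b(44)) = (b(1), b(2)) = (10, 4) (two consecutive terms determine the rest), the sequence is periodic with period 42.
The value 8 first appears (with i ≥ 3) at b(4).

4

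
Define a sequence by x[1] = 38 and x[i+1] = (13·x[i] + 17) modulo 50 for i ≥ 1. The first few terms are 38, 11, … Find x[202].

Listing terms: x[1] = 38; x[2] = 11; x[3] = 10; x[4] = 47; x[5] = 28; x[6] = 31; x[7] = 20; x[8] = 27; x[9] = 18; x[10] = 1; x[11] = 30; x[12] = 7; x[13] = 8; x[14] = 21; x[15] = 40; x[16] = 37; x[17] = 48; x[18] = 41; x[19] = 0; x[20] = 17; x[21] = 38.
The sequence repeats with period 20.
So x[202] = x[1 + ((202-1) mod 20)] = x[2] = 11.

11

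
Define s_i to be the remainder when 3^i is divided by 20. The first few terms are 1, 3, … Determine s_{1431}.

We have s_0 = 1, s_1 = 3, s_2 = 9, s_3 = 7, s_4 = 1.
The sequence repeats with period 4.
So s_{1431} = s_{0 + ((1431-0) mod 4)} = s_3 = 7.

7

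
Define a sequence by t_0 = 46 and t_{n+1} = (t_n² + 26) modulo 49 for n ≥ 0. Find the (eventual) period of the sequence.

Computing terms: t_0 = 46; t_1 = 35; t_2 = 26; t_3 = 16; t_4 = 37; t_5 = 23; t_6 = 16.
Since t_6 = t_3 = 16, the sequence is eventually periodic: after a pre-period of length 3 it cycles with period 3.

3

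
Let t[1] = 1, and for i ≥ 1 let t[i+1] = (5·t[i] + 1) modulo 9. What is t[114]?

0

We have t[1] = 1; t[2] = 6; t[3] = 4; t[4] = 3; t[5] = 7; t[6] = 0; t[7] = 1.
Since t[7] = t[1] = 1, the sequence is periodic with period 6.
So t[114] = t[1 + ((114-1) mod 6)] = t[6] = 0.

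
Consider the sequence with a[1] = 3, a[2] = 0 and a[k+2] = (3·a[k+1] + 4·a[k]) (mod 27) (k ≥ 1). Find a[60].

18

We have a[1] = 3,  a[2] = 0,  a[3] = 12,  a[4] = 9,  a[5] = 21,  a[6] = 18,  a[7] = 3,  a[8] = 0.
The sequence repeats with period 6.
So a[60] = a[1 + ((60-1) mod 6)] = a[6] = 18.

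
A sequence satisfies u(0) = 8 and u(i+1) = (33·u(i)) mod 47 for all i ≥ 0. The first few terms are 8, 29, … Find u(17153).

u(0) = 8; u(1) = 29; u(2) = 17; u(3) = 44; u(4) = 42; u(5) = 23; u(6) = 7; u(7) = 43; u(8) = 9; u(9) = 15; u(10) = 25; u(11) = 26; u(12) = 12; u(13) = 20; u(14) = 2; u(15) = 19; u(16) = 16; u(17) = 11; u(18) = 34; u(19) = 41; u(20) = 37; u(21) = 46; u(22) = 14; u(23) = 39; u(24) = 18; u(25) = 30; u(26) = 3; u(27) = 5; u(28) = 24; u(29) = 40; u(30) = 4; u(31) = 38; u(32) = 32; u(33) = 22; u(34) = 21; u(35) = 35; u(36) = 27; u(37) = 45; u(38) = 28; u(39) = 31; u(40) = 36; u(41) = 13; u(42) = 6; u(43) = 10; u(44) = 1; u(45) = 33; u(46) = 8.
The sequence repeats with period 46.
So u(17153) = u(0 + ((17153-0) mod 46)) = u(41) = 13.

13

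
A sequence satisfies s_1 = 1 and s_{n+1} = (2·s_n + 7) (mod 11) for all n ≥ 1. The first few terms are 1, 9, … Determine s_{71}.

1

We have s_1 = 1, s_2 = 9, s_3 = 3, s_4 = 2, s_5 = 0, s_6 = 7, s_7 = 10, s_8 = 5, s_9 = 6, s_{10} = 8, s_{11} = 1.
The sequence repeats with period 10.
(71 - 1) mod 10 = 0, so s_{71} = s_1 = 1.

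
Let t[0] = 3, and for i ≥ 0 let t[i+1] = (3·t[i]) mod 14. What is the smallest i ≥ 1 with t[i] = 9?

Listing terms: t[0] = 3,  t[1] = 9,  t[2] = 13,  t[3] = 11,  t[4] = 5,  t[5] = 1,  t[6] = 3.
The sequence repeats with period 6.
The value 9 first appears (with i ≥ 1) at t[1].

1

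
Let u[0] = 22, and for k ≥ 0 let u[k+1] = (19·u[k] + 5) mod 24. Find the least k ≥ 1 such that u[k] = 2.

Listing terms: u[0] = 22, u[1] = 15, u[2] = 2, u[3] = 19, u[4] = 6, u[5] = 23, u[6] = 10, u[7] = 3, u[8] = 14, u[9] = 7, u[10] = 18, u[11] = 11, u[12] = 22.
Since u[12] = u[0] = 22, the sequence is periodic with period 12.
The value 2 first appears (with k ≥ 1) at u[2].

2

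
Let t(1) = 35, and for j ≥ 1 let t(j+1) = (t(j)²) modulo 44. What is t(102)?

37

Computing terms: t(1) = 35; t(2) = 37; t(3) = 5; t(4) = 25; t(5) = 9; t(6) = 37.
Since t(6) = t(2) = 37, the sequence is eventually periodic: after a pre-period of length 1 it cycles with period 4.
For j ≥ 2, t(j) depends only on (j - 2) mod 4. (102 - 2) mod 4 = 0, so t(102) = t(2) = 37.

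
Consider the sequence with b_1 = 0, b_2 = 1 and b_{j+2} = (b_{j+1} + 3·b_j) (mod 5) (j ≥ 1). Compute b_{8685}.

3

Computing terms: b_1 = 0,  b_2 = 1,  b_3 = 1,  b_4 = 4,  b_5 = 2,  b_6 = 4,  b_7 = 0,  b_8 = 2,  b_9 = 2,  b_{10} = 3,  b_{11} = 4,  b_{12} = 3,  b_{13} = 0,  b_{14} = 4,  b_{15} = 4,  b_{16} = 1,  b_{17} = 3,  b_{18} = 1,  b_{19} = 0,  b_{20} = 3,  b_{21} = 3,  b_{22} = 2,  b_{23} = 1,  b_{24} = 2,  b_{25} = 0,  b_{26} = 1.
The sequence repeats with period 24.
So b_{8685} = b_{1 + ((8685-1) mod 24)} = b_{21} = 3.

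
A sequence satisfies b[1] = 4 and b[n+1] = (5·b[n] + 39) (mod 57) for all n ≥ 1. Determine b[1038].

Computing terms: b[1] = 4; b[2] = 2; b[3] = 49; b[4] = 56; b[5] = 34; b[6] = 38; b[7] = 1; b[8] = 44; b[9] = 31; b[10] = 23; b[11] = 40; b[12] = 11; b[13] = 37; b[14] = 53; b[15] = 19; b[16] = 20; b[17] = 25; b[18] = 50; b[19] = 4.
Since b[19] = b[1] = 4, the sequence is periodic with period 18.
So b[1038] = b[1 + ((1038-1) mod 18)] = b[12] = 11.

11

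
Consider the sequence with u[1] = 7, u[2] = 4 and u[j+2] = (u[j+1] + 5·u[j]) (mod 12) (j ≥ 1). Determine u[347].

u[1] = 7,  u[2] = 4,  u[3] = 3,  u[4] = 11,  u[5] = 2,  u[6] = 9,  u[7] = 7,  u[8] = 4.
Since (u[7], u[8]) = (u[1], u[2]) = (7, 4) (two consecutive terms determine the rest), the sequence is periodic with period 6.
(347 - 1) mod 6 = 4, so u[347] = u[5] = 2.

2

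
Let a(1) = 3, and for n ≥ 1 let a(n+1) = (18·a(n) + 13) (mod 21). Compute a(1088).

4

We have a(1) = 3; a(2) = 4; a(3) = 1; a(4) = 10; a(5) = 4.
Since a(5) = a(2) = 4, the sequence is eventually periodic: after a pre-period of length 1 it cycles with period 3.
For n ≥ 2, a(n) depends only on (n - 2) mod 3. (1088 - 2) mod 3 = 0, so a(1088) = a(2) = 4.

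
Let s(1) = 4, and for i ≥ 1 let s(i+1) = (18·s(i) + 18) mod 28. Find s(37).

s(1) = 4; s(2) = 6; s(3) = 14; s(4) = 18; s(5) = 6.
Since s(5) = s(2) = 6, the sequence is eventually periodic: after a pre-period of length 1 it cycles with period 3.
For i ≥ 2, s(i) depends only on (i - 2) mod 3. (37 - 2) mod 3 = 2, so s(37) = s(4) = 18.

18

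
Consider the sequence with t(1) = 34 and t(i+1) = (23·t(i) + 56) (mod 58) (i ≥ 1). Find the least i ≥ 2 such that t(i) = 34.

8

Listing terms: t(1) = 34; t(2) = 26; t(3) = 16; t(4) = 18; t(5) = 6; t(6) = 20; t(7) = 52; t(8) = 34.
The sequence repeats with period 7.
The value 34 next appears (with i ≥ 2) at t(8).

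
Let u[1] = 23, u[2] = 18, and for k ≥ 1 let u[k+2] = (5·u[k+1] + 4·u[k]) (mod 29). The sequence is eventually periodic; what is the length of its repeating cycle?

Computing terms: u[1] = 23; u[2] = 18; u[3] = 8; u[4] = 25; u[5] = 12; u[6] = 15; u[7] = 7; u[8] = 8; u[9] = 10; u[10] = 24; u[11] = 15; u[12] = 26; u[13] = 16; u[14] = 10; u[15] = 27; u[16] = 1; u[17] = 26; u[18] = 18; u[19] = 20; u[20] = 27; u[21] = 12; u[22] = 23; u[23] = 18.
Since (u[22], u[23]) = (u[1], u[2]) = (23, 18) (two consecutive terms determine the rest), the sequence is periodic with period 21.

21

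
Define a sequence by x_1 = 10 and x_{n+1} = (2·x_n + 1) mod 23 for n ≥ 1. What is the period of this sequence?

Computing terms: x_1 = 10,  x_2 = 21,  x_3 = 20,  x_4 = 18,  x_5 = 14,  x_6 = 6,  x_7 = 13,  x_8 = 4,  x_9 = 9,  x_{10} = 19,  x_{11} = 16,  x_{12} = 10.
The sequence repeats with period 11.

11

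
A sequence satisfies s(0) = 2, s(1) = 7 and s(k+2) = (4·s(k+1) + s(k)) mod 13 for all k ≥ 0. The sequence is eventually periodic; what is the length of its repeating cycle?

s(0) = 2,  s(1) = 7,  s(2) = 4,  s(3) = 10,  s(4) = 5,  s(5) = 4,  s(6) = 8,  s(7) = 10,  s(8) = 9,  s(9) = 7,  s(10) = 11,  s(11) = 12,  s(12) = 7,  s(13) = 1,  s(14) = 11,  s(15) = 6,  s(16) = 9,  s(17) = 3,  s(18) = 8,  s(19) = 9,  s(20) = 5,  s(21) = 3,  s(22) = 4,  s(23) = 6,  s(24) = 2,  s(25) = 1,  s(26) = 6,  s(27) = 12,  s(28) = 2,  s(29) = 7.
The sequence repeats with period 28.

28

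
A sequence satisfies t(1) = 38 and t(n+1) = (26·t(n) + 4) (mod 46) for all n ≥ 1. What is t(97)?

8

Computing terms: t(1) = 38,  t(2) = 26,  t(3) = 36,  t(4) = 20,  t(5) = 18,  t(6) = 12,  t(7) = 40,  t(8) = 32,  t(9) = 8,  t(10) = 28,  t(11) = 42,  t(12) = 38.
Since t(12) = t(1) = 38, the sequence is periodic with period 11.
(97 - 1) mod 11 = 8, so t(97) = t(9) = 8.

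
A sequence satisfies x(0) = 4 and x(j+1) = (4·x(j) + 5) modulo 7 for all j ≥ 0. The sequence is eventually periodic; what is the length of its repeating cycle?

3

x(0) = 4,  x(1) = 0,  x(2) = 5,  x(3) = 4.
Since x(3) = x(0) = 4, the sequence is periodic with period 3.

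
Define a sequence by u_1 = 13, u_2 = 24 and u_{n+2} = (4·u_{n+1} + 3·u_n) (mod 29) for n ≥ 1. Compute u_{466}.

4

u_1 = 13; u_2 = 24; u_3 = 19; u_4 = 3; u_5 = 11; u_6 = 24; u_7 = 13; u_8 = 8; u_9 = 13; u_{10} = 18; u_{11} = 24; u_{12} = 5; u_{13} = 5; u_{14} = 6; u_{15} = 10; u_{16} = 0; u_{17} = 1; u_{18} = 4; u_{19} = 19; u_{20} = 1; u_{21} = 3; u_{22} = 15; u_{23} = 11; u_{24} = 2; u_{25} = 12; u_{26} = 25; u_{27} = 20; u_{28} = 10; u_{29} = 13; u_{30} = 24.
Since (u_{29}, u_{30}) = (u_1, u_2) = (13, 24) (two consecutive terms determine the rest), the sequence is periodic with period 28.
(466 - 1) mod 28 = 17, so u_{466} = u_{18} = 4.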